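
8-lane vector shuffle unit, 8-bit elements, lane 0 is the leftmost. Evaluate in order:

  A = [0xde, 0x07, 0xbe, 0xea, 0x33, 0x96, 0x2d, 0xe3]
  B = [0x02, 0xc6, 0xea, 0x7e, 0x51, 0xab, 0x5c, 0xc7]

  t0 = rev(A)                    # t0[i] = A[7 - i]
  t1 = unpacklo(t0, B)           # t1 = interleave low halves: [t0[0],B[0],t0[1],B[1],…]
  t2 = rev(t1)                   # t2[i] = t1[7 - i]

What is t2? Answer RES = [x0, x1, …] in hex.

→ t0 |e3|2d|96|33|ea|be|07|de|
→ t1 |e3|02|2d|c6|96|ea|33|7e|
→ t2 |7e|33|ea|96|c6|2d|02|e3|

RES = [0x7e, 0x33, 0xea, 0x96, 0xc6, 0x2d, 0x02, 0xe3]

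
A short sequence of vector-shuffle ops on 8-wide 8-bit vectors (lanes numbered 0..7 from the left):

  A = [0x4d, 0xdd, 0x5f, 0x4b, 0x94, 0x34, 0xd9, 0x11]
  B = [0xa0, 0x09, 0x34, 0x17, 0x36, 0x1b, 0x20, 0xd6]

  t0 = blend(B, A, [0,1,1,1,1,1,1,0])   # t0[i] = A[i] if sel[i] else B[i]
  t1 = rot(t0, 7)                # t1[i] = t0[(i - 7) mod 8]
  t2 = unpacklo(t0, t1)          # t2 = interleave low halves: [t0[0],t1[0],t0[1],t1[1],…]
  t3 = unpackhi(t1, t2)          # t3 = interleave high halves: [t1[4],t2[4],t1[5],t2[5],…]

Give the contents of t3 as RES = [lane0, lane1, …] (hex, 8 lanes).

t0 = [0xa0, 0xdd, 0x5f, 0x4b, 0x94, 0x34, 0xd9, 0xd6]
t1 = [0xdd, 0x5f, 0x4b, 0x94, 0x34, 0xd9, 0xd6, 0xa0]
t2 = [0xa0, 0xdd, 0xdd, 0x5f, 0x5f, 0x4b, 0x4b, 0x94]
t3 = [0x34, 0x5f, 0xd9, 0x4b, 0xd6, 0x4b, 0xa0, 0x94]

RES = [ 0x34  0x5f  0xd9  0x4b  0xd6  0x4b  0xa0  0x94 ]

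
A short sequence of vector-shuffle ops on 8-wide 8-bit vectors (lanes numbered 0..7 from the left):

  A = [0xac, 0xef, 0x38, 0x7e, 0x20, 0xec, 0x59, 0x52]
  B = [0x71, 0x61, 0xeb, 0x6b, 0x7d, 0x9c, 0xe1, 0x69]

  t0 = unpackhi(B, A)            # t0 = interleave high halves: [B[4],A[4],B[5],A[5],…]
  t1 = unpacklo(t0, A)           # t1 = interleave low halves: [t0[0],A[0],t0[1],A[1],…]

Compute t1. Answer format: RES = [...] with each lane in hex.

RES = [0x7d, 0xac, 0x20, 0xef, 0x9c, 0x38, 0xec, 0x7e]

→ t0 |7d|20|9c|ec|e1|59|69|52|
→ t1 |7d|ac|20|ef|9c|38|ec|7e|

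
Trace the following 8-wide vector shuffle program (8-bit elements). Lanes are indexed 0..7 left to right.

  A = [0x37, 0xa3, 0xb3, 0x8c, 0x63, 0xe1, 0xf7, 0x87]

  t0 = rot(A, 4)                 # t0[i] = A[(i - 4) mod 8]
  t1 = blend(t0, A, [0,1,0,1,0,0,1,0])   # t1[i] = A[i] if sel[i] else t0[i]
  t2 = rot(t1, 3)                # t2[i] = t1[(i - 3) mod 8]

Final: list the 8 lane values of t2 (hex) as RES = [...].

t0 = [0x63, 0xe1, 0xf7, 0x87, 0x37, 0xa3, 0xb3, 0x8c]
t1 = [0x63, 0xa3, 0xf7, 0x8c, 0x37, 0xa3, 0xf7, 0x8c]
t2 = [0xa3, 0xf7, 0x8c, 0x63, 0xa3, 0xf7, 0x8c, 0x37]

RES = [ 0xa3  0xf7  0x8c  0x63  0xa3  0xf7  0x8c  0x37 ]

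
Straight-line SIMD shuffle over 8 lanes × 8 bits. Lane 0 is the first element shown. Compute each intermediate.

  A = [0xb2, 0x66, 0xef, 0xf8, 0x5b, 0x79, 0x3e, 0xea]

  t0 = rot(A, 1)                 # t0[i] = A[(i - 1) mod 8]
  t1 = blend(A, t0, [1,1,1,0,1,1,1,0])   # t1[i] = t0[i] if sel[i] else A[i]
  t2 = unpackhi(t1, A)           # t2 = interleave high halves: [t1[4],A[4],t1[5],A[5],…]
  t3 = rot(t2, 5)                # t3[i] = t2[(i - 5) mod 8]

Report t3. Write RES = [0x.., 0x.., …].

t0 = [0xea, 0xb2, 0x66, 0xef, 0xf8, 0x5b, 0x79, 0x3e]
t1 = [0xea, 0xb2, 0x66, 0xf8, 0xf8, 0x5b, 0x79, 0xea]
t2 = [0xf8, 0x5b, 0x5b, 0x79, 0x79, 0x3e, 0xea, 0xea]
t3 = [0x79, 0x79, 0x3e, 0xea, 0xea, 0xf8, 0x5b, 0x5b]

RES = [0x79, 0x79, 0x3e, 0xea, 0xea, 0xf8, 0x5b, 0x5b]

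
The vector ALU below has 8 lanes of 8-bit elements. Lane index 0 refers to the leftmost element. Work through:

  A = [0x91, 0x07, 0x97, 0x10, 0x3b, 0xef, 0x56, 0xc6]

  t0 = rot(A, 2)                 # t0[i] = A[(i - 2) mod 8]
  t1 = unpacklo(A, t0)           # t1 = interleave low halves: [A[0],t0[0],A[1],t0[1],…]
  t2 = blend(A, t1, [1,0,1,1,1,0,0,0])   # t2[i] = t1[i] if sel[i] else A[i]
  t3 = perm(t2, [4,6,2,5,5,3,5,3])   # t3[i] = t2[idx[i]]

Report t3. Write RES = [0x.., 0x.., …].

RES = [0x97, 0x56, 0x07, 0xef, 0xef, 0xc6, 0xef, 0xc6]

  t0: 56 c6 91 07 97 10 3b ef
  t1: 91 56 07 c6 97 91 10 07
  t2: 91 07 07 c6 97 ef 56 c6
  t3: 97 56 07 ef ef c6 ef c6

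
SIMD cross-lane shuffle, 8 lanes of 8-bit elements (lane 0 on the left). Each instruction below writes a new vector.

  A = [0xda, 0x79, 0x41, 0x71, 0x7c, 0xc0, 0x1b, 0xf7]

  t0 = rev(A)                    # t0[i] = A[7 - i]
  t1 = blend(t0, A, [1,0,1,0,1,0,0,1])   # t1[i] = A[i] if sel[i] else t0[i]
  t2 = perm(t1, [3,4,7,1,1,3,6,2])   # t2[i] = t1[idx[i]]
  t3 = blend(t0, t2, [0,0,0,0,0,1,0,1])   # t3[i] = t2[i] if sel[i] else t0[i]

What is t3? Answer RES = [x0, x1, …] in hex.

→ t0 |f7|1b|c0|7c|71|41|79|da|
→ t1 |da|1b|41|7c|7c|41|79|f7|
→ t2 |7c|7c|f7|1b|1b|7c|79|41|
→ t3 |f7|1b|c0|7c|71|7c|79|41|

RES = [0xf7, 0x1b, 0xc0, 0x7c, 0x71, 0x7c, 0x79, 0x41]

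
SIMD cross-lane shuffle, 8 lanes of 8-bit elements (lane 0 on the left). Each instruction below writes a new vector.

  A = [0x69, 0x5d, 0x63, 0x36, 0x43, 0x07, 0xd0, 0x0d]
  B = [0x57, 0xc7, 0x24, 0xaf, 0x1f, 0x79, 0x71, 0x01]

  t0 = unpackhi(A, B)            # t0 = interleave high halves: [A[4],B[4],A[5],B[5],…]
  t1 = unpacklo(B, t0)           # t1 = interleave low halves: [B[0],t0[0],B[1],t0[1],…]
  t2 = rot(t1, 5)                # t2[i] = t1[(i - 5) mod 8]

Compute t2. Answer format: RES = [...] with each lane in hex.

→ t0 |43|1f|07|79|d0|71|0d|01|
→ t1 |57|43|c7|1f|24|07|af|79|
→ t2 |1f|24|07|af|79|57|43|c7|

RES = [0x1f, 0x24, 0x07, 0xaf, 0x79, 0x57, 0x43, 0xc7]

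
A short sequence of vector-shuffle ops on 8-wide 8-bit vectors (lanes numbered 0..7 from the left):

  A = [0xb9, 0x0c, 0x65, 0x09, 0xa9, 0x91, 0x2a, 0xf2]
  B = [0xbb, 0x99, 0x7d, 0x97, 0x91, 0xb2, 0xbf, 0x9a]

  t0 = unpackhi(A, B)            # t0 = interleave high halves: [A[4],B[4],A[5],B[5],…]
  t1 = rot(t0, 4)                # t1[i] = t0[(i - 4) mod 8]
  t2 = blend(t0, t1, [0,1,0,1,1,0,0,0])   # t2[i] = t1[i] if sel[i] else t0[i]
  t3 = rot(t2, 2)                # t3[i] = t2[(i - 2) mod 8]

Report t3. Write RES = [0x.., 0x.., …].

RES = [0xf2, 0x9a, 0xa9, 0xbf, 0x91, 0x9a, 0xa9, 0xbf]

→ t0 |a9|91|91|b2|2a|bf|f2|9a|
→ t1 |2a|bf|f2|9a|a9|91|91|b2|
→ t2 |a9|bf|91|9a|a9|bf|f2|9a|
→ t3 |f2|9a|a9|bf|91|9a|a9|bf|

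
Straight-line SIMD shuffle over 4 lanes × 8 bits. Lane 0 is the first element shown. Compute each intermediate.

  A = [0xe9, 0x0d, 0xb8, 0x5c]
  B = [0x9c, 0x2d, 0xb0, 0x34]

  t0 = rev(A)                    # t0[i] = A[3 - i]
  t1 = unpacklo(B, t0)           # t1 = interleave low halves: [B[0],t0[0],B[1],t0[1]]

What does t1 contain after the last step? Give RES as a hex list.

RES = [ 0x9c  0x5c  0x2d  0xb8 ]

→ t0 |5c|b8|0d|e9|
→ t1 |9c|5c|2d|b8|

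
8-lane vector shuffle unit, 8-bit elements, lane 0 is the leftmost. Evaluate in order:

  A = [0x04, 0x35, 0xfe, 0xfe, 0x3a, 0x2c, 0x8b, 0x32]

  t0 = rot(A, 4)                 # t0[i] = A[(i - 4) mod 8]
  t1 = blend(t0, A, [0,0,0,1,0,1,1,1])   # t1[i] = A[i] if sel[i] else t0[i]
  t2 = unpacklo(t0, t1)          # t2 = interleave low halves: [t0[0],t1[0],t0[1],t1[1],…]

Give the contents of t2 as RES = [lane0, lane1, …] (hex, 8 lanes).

RES = [ 0x3a  0x3a  0x2c  0x2c  0x8b  0x8b  0x32  0xfe ]

t0 = [0x3a, 0x2c, 0x8b, 0x32, 0x04, 0x35, 0xfe, 0xfe]
t1 = [0x3a, 0x2c, 0x8b, 0xfe, 0x04, 0x2c, 0x8b, 0x32]
t2 = [0x3a, 0x3a, 0x2c, 0x2c, 0x8b, 0x8b, 0x32, 0xfe]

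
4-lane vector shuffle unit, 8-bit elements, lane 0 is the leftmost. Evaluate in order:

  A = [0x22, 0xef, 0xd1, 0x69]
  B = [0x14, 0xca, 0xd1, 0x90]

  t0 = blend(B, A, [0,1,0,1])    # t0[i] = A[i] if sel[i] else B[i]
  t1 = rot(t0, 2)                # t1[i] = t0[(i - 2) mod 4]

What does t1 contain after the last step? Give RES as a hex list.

t0 = [0x14, 0xef, 0xd1, 0x69]
t1 = [0xd1, 0x69, 0x14, 0xef]

RES = [ 0xd1  0x69  0x14  0xef ]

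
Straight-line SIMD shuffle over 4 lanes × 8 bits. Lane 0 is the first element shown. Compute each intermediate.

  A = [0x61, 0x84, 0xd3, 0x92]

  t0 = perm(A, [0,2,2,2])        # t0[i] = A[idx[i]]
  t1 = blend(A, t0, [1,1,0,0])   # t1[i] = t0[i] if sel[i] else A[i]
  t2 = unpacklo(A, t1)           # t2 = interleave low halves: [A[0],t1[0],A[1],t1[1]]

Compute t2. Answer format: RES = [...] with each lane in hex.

RES = [ 0x61  0x61  0x84  0xd3 ]

→ t0 |61|d3|d3|d3|
→ t1 |61|d3|d3|92|
→ t2 |61|61|84|d3|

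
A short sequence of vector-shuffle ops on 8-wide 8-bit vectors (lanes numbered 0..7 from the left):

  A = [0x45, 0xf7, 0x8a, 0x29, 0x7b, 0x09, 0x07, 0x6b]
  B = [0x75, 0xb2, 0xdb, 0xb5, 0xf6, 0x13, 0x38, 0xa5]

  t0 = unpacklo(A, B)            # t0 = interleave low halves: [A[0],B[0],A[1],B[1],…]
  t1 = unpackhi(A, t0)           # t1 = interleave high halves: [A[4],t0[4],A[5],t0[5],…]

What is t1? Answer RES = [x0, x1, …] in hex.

RES = [ 0x7b  0x8a  0x09  0xdb  0x07  0x29  0x6b  0xb5 ]

→ t0 |45|75|f7|b2|8a|db|29|b5|
→ t1 |7b|8a|09|db|07|29|6b|b5|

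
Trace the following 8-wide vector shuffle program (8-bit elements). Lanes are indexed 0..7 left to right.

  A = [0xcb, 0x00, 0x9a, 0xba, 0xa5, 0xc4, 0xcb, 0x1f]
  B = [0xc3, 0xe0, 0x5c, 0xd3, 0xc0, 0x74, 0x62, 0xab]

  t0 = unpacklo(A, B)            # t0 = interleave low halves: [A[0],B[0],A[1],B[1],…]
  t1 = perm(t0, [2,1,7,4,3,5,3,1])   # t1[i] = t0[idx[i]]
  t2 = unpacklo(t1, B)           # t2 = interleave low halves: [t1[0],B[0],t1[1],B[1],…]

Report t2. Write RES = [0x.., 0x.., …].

→ t0 |cb|c3|00|e0|9a|5c|ba|d3|
→ t1 |00|c3|d3|9a|e0|5c|e0|c3|
→ t2 |00|c3|c3|e0|d3|5c|9a|d3|

RES = [0x00, 0xc3, 0xc3, 0xe0, 0xd3, 0x5c, 0x9a, 0xd3]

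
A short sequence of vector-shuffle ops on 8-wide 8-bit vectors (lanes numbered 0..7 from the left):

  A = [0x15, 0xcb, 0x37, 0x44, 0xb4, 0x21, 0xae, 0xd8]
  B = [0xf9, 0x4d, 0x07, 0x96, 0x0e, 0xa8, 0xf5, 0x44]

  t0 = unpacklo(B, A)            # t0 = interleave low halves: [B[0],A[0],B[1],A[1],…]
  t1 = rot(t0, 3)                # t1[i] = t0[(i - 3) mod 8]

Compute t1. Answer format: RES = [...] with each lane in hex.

RES = [0x37, 0x96, 0x44, 0xf9, 0x15, 0x4d, 0xcb, 0x07]

→ t0 |f9|15|4d|cb|07|37|96|44|
→ t1 |37|96|44|f9|15|4d|cb|07|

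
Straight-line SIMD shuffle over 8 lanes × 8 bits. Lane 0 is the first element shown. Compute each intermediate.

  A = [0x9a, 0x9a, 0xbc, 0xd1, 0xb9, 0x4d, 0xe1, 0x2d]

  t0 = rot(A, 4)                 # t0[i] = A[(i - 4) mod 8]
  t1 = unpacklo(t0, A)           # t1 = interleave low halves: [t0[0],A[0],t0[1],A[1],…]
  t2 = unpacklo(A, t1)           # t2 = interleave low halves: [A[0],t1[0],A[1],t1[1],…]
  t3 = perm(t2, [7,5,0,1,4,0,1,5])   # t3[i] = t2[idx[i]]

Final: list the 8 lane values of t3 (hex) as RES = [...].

  t0: b9 4d e1 2d 9a 9a bc d1
  t1: b9 9a 4d 9a e1 bc 2d d1
  t2: 9a b9 9a 9a bc 4d d1 9a
  t3: 9a 4d 9a b9 bc 9a b9 4d

RES = [ 0x9a  0x4d  0x9a  0xb9  0xbc  0x9a  0xb9  0x4d ]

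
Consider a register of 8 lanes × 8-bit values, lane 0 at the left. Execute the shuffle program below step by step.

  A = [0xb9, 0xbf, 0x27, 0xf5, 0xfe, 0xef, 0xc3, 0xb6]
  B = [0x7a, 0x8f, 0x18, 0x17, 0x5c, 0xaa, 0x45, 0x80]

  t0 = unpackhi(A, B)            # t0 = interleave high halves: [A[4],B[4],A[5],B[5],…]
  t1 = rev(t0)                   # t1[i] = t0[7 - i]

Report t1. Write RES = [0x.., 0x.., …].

RES = [0x80, 0xb6, 0x45, 0xc3, 0xaa, 0xef, 0x5c, 0xfe]

t0 = [0xfe, 0x5c, 0xef, 0xaa, 0xc3, 0x45, 0xb6, 0x80]
t1 = [0x80, 0xb6, 0x45, 0xc3, 0xaa, 0xef, 0x5c, 0xfe]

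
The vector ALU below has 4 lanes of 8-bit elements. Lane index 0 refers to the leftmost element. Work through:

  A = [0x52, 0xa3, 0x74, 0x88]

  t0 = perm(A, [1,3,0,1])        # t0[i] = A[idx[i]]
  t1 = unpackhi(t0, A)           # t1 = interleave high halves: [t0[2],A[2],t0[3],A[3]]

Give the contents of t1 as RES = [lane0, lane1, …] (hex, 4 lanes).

  t0: a3 88 52 a3
  t1: 52 74 a3 88

RES = [ 0x52  0x74  0xa3  0x88 ]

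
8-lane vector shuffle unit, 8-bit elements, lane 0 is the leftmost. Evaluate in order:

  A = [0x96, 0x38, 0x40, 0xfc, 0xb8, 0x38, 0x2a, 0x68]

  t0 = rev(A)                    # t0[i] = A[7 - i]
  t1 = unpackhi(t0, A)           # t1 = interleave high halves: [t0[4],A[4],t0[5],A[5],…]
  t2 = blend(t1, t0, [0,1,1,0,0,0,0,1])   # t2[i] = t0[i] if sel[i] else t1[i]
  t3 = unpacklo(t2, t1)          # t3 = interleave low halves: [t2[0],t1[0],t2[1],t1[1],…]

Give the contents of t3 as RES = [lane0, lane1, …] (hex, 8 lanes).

RES = [ 0xfc  0xfc  0x2a  0xb8  0x38  0x40  0x38  0x38 ]

  t0: 68 2a 38 b8 fc 40 38 96
  t1: fc b8 40 38 38 2a 96 68
  t2: fc 2a 38 38 38 2a 96 96
  t3: fc fc 2a b8 38 40 38 38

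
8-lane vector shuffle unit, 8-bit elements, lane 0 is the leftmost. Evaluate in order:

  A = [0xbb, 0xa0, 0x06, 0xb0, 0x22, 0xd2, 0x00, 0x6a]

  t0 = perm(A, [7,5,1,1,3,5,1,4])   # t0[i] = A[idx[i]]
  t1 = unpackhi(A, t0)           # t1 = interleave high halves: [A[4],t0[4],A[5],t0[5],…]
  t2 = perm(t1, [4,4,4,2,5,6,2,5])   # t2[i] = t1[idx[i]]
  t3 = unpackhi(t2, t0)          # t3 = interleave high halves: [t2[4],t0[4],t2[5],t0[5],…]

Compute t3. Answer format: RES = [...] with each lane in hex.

RES = [ 0xa0  0xb0  0x6a  0xd2  0xd2  0xa0  0xa0  0x22 ]

→ t0 |6a|d2|a0|a0|b0|d2|a0|22|
→ t1 |22|b0|d2|d2|00|a0|6a|22|
→ t2 |00|00|00|d2|a0|6a|d2|a0|
→ t3 |a0|b0|6a|d2|d2|a0|a0|22|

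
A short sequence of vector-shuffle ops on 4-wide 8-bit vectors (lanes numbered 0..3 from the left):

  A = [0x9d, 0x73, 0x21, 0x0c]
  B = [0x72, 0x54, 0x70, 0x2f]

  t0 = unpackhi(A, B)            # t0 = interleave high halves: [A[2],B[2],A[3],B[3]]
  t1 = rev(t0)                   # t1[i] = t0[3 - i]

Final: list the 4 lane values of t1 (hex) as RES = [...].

RES = [0x2f, 0x0c, 0x70, 0x21]

  t0: 21 70 0c 2f
  t1: 2f 0c 70 21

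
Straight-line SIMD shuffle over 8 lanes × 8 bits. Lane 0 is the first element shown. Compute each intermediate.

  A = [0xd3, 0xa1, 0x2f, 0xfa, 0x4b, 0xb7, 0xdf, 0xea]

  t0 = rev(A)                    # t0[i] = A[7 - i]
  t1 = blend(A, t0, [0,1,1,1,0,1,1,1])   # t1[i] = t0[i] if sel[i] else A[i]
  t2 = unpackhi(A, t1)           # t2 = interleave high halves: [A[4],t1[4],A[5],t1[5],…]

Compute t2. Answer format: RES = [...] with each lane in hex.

t0 = [0xea, 0xdf, 0xb7, 0x4b, 0xfa, 0x2f, 0xa1, 0xd3]
t1 = [0xd3, 0xdf, 0xb7, 0x4b, 0x4b, 0x2f, 0xa1, 0xd3]
t2 = [0x4b, 0x4b, 0xb7, 0x2f, 0xdf, 0xa1, 0xea, 0xd3]

RES = [ 0x4b  0x4b  0xb7  0x2f  0xdf  0xa1  0xea  0xd3 ]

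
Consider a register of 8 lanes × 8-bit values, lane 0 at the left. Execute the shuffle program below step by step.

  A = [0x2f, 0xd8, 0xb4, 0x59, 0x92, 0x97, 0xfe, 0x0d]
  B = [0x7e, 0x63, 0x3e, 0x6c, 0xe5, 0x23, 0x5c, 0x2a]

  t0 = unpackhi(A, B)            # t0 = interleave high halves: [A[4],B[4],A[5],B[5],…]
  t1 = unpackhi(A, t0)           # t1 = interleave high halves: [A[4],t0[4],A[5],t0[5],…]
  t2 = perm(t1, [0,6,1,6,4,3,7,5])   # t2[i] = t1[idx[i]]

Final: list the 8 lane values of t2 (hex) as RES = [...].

→ t0 |92|e5|97|23|fe|5c|0d|2a|
→ t1 |92|fe|97|5c|fe|0d|0d|2a|
→ t2 |92|0d|fe|0d|fe|5c|2a|0d|

RES = [0x92, 0x0d, 0xfe, 0x0d, 0xfe, 0x5c, 0x2a, 0x0d]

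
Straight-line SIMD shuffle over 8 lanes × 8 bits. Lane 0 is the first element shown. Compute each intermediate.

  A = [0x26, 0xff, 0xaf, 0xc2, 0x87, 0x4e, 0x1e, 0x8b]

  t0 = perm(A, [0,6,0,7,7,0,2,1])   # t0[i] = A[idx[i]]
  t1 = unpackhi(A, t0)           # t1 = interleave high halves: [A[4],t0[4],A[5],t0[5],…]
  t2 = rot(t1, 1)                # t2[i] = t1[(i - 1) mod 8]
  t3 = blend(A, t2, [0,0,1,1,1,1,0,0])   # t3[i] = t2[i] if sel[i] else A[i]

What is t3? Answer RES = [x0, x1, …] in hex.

RES = [ 0x26  0xff  0x8b  0x4e  0x26  0x1e  0x1e  0x8b ]

  t0: 26 1e 26 8b 8b 26 af ff
  t1: 87 8b 4e 26 1e af 8b ff
  t2: ff 87 8b 4e 26 1e af 8b
  t3: 26 ff 8b 4e 26 1e 1e 8b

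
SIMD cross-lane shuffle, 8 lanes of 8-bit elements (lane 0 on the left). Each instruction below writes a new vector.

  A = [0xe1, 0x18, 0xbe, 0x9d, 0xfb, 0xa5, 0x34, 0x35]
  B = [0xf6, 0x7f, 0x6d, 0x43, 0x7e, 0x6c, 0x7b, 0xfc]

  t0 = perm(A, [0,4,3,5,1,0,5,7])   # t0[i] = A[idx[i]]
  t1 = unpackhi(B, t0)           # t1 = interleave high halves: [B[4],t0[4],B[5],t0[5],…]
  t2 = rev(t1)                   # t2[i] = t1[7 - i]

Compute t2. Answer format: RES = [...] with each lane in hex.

RES = [0x35, 0xfc, 0xa5, 0x7b, 0xe1, 0x6c, 0x18, 0x7e]

→ t0 |e1|fb|9d|a5|18|e1|a5|35|
→ t1 |7e|18|6c|e1|7b|a5|fc|35|
→ t2 |35|fc|a5|7b|e1|6c|18|7e|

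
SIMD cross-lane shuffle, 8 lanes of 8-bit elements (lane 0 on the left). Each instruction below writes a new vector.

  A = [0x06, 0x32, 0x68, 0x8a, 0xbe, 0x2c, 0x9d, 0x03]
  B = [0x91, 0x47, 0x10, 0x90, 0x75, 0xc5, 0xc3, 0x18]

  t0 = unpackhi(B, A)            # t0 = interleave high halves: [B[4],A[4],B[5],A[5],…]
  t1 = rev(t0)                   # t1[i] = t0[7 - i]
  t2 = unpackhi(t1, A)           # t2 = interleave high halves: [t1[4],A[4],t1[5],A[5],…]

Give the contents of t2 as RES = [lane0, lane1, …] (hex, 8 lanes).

  t0: 75 be c5 2c c3 9d 18 03
  t1: 03 18 9d c3 2c c5 be 75
  t2: 2c be c5 2c be 9d 75 03

RES = [ 0x2c  0xbe  0xc5  0x2c  0xbe  0x9d  0x75  0x03 ]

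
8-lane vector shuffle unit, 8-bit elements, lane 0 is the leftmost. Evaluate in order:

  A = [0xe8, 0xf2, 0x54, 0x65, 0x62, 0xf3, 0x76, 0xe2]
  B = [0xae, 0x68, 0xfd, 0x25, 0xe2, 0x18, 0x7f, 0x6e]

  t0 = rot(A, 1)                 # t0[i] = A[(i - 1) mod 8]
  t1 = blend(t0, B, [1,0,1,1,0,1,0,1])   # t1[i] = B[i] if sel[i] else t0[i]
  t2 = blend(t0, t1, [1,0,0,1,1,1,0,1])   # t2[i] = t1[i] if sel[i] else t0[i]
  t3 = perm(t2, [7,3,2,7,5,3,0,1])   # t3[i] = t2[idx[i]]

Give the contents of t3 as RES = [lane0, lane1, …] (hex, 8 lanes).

  t0: e2 e8 f2 54 65 62 f3 76
  t1: ae e8 fd 25 65 18 f3 6e
  t2: ae e8 f2 25 65 18 f3 6e
  t3: 6e 25 f2 6e 18 25 ae e8

RES = [ 0x6e  0x25  0xf2  0x6e  0x18  0x25  0xae  0xe8 ]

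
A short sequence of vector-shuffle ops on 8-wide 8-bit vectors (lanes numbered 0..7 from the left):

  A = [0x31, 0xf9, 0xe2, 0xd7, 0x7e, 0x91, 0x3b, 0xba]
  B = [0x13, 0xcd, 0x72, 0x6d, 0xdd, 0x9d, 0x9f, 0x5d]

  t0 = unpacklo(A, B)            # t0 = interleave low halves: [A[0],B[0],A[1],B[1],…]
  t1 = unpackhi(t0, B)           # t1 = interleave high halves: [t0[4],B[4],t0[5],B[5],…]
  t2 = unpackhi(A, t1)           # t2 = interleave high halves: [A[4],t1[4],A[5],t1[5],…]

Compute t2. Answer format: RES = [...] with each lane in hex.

RES = [0x7e, 0xd7, 0x91, 0x9f, 0x3b, 0x6d, 0xba, 0x5d]

t0 = [0x31, 0x13, 0xf9, 0xcd, 0xe2, 0x72, 0xd7, 0x6d]
t1 = [0xe2, 0xdd, 0x72, 0x9d, 0xd7, 0x9f, 0x6d, 0x5d]
t2 = [0x7e, 0xd7, 0x91, 0x9f, 0x3b, 0x6d, 0xba, 0x5d]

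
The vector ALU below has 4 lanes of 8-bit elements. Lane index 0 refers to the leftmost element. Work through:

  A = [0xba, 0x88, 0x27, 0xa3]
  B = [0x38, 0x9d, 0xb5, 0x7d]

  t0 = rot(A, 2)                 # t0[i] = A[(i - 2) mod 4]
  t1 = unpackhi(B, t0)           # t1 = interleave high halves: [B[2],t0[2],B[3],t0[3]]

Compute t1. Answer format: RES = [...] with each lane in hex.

→ t0 |27|a3|ba|88|
→ t1 |b5|ba|7d|88|

RES = [ 0xb5  0xba  0x7d  0x88 ]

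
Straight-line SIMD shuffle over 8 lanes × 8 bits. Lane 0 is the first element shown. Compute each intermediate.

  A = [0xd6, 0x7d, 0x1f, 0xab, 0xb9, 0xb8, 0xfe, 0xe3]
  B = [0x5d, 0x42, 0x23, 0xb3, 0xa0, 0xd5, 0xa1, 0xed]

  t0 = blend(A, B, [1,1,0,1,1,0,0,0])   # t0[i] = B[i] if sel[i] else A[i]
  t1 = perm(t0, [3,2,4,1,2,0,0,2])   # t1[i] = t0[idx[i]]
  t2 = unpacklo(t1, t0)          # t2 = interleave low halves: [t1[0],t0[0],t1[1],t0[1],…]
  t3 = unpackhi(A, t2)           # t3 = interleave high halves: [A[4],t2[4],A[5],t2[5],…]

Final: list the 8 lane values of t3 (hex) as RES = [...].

  t0: 5d 42 1f b3 a0 b8 fe e3
  t1: b3 1f a0 42 1f 5d 5d 1f
  t2: b3 5d 1f 42 a0 1f 42 b3
  t3: b9 a0 b8 1f fe 42 e3 b3

RES = [0xb9, 0xa0, 0xb8, 0x1f, 0xfe, 0x42, 0xe3, 0xb3]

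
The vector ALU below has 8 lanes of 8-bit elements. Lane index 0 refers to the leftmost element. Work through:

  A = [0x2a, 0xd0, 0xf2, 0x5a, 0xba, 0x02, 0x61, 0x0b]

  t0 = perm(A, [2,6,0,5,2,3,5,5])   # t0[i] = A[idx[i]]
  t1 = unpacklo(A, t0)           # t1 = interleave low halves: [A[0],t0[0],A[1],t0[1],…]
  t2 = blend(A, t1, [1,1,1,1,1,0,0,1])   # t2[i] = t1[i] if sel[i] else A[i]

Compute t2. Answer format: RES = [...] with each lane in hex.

→ t0 |f2|61|2a|02|f2|5a|02|02|
→ t1 |2a|f2|d0|61|f2|2a|5a|02|
→ t2 |2a|f2|d0|61|f2|02|61|02|

RES = [0x2a, 0xf2, 0xd0, 0x61, 0xf2, 0x02, 0x61, 0x02]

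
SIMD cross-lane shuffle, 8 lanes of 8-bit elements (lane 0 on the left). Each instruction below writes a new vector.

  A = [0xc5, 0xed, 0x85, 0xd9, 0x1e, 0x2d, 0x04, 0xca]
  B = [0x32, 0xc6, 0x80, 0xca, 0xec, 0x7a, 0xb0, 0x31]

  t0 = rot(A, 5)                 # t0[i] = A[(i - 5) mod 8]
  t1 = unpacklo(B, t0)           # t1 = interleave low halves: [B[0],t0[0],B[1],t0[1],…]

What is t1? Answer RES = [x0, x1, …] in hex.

RES = [0x32, 0xd9, 0xc6, 0x1e, 0x80, 0x2d, 0xca, 0x04]

t0 = [0xd9, 0x1e, 0x2d, 0x04, 0xca, 0xc5, 0xed, 0x85]
t1 = [0x32, 0xd9, 0xc6, 0x1e, 0x80, 0x2d, 0xca, 0x04]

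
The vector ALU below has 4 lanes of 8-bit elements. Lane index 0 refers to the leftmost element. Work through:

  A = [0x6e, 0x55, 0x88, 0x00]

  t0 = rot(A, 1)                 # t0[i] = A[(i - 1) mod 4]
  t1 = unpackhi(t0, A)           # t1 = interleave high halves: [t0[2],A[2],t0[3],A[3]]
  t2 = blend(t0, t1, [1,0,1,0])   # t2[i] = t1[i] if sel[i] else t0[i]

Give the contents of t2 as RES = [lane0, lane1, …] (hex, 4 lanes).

t0 = [0x00, 0x6e, 0x55, 0x88]
t1 = [0x55, 0x88, 0x88, 0x00]
t2 = [0x55, 0x6e, 0x88, 0x88]

RES = [ 0x55  0x6e  0x88  0x88 ]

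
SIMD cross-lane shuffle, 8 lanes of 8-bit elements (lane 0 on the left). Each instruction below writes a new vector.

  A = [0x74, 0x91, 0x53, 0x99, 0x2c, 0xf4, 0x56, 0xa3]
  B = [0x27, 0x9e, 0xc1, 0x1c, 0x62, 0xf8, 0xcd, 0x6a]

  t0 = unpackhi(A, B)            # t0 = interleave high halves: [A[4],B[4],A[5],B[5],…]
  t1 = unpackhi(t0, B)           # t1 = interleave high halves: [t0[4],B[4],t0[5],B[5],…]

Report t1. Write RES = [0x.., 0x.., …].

RES = [ 0x56  0x62  0xcd  0xf8  0xa3  0xcd  0x6a  0x6a ]

t0 = [0x2c, 0x62, 0xf4, 0xf8, 0x56, 0xcd, 0xa3, 0x6a]
t1 = [0x56, 0x62, 0xcd, 0xf8, 0xa3, 0xcd, 0x6a, 0x6a]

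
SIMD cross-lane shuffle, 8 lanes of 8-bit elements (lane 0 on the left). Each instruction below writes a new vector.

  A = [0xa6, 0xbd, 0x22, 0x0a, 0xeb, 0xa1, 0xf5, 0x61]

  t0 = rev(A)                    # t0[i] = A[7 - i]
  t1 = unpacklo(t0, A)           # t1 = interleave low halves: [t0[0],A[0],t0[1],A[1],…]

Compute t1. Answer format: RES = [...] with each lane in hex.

→ t0 |61|f5|a1|eb|0a|22|bd|a6|
→ t1 |61|a6|f5|bd|a1|22|eb|0a|

RES = [0x61, 0xa6, 0xf5, 0xbd, 0xa1, 0x22, 0xeb, 0x0a]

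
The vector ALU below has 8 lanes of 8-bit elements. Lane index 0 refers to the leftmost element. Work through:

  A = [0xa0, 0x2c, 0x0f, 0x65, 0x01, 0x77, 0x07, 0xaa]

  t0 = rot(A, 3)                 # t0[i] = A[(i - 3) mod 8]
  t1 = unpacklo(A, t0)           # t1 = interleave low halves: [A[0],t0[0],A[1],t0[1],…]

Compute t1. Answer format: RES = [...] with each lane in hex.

  t0: 77 07 aa a0 2c 0f 65 01
  t1: a0 77 2c 07 0f aa 65 a0

RES = [ 0xa0  0x77  0x2c  0x07  0x0f  0xaa  0x65  0xa0 ]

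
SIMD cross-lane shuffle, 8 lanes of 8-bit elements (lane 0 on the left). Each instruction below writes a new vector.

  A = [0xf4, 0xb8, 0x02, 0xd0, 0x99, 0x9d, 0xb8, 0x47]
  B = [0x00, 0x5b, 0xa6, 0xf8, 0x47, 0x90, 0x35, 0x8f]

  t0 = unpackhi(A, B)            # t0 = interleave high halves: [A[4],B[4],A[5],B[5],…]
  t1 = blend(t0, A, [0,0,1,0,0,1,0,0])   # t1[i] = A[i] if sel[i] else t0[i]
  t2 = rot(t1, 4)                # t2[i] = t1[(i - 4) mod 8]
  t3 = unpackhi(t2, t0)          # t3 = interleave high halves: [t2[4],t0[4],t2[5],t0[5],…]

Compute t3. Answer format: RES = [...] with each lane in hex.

RES = [ 0x99  0xb8  0x47  0x35  0x02  0x47  0x90  0x8f ]

  t0: 99 47 9d 90 b8 35 47 8f
  t1: 99 47 02 90 b8 9d 47 8f
  t2: b8 9d 47 8f 99 47 02 90
  t3: 99 b8 47 35 02 47 90 8f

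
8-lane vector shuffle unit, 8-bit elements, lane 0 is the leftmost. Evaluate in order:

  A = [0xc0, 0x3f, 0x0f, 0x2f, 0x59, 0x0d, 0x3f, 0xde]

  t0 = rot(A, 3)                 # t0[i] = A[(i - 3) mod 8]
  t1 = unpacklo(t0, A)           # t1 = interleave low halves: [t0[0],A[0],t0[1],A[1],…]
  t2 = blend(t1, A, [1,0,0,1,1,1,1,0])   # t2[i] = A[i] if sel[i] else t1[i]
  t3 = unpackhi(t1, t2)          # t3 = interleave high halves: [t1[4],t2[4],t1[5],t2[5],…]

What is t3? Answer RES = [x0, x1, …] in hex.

RES = [0xde, 0x59, 0x0f, 0x0d, 0xc0, 0x3f, 0x2f, 0x2f]

t0 = [0x0d, 0x3f, 0xde, 0xc0, 0x3f, 0x0f, 0x2f, 0x59]
t1 = [0x0d, 0xc0, 0x3f, 0x3f, 0xde, 0x0f, 0xc0, 0x2f]
t2 = [0xc0, 0xc0, 0x3f, 0x2f, 0x59, 0x0d, 0x3f, 0x2f]
t3 = [0xde, 0x59, 0x0f, 0x0d, 0xc0, 0x3f, 0x2f, 0x2f]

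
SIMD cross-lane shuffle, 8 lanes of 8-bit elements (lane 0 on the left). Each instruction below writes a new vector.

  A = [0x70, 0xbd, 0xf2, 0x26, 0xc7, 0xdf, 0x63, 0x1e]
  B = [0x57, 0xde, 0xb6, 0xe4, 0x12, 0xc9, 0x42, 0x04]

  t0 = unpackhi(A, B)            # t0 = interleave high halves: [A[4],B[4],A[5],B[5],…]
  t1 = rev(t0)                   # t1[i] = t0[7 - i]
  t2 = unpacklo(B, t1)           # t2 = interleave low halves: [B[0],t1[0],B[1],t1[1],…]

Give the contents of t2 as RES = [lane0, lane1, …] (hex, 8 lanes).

RES = [ 0x57  0x04  0xde  0x1e  0xb6  0x42  0xe4  0x63 ]

  t0: c7 12 df c9 63 42 1e 04
  t1: 04 1e 42 63 c9 df 12 c7
  t2: 57 04 de 1e b6 42 e4 63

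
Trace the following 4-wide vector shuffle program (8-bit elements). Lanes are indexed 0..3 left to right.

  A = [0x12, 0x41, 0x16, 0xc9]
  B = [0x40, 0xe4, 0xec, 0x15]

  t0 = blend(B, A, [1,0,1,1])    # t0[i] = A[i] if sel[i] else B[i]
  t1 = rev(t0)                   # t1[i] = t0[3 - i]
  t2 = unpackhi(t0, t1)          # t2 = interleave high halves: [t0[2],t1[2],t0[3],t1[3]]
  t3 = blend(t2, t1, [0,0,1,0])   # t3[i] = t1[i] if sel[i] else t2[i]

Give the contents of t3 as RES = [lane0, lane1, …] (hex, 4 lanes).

RES = [0x16, 0xe4, 0xe4, 0x12]

t0 = [0x12, 0xe4, 0x16, 0xc9]
t1 = [0xc9, 0x16, 0xe4, 0x12]
t2 = [0x16, 0xe4, 0xc9, 0x12]
t3 = [0x16, 0xe4, 0xe4, 0x12]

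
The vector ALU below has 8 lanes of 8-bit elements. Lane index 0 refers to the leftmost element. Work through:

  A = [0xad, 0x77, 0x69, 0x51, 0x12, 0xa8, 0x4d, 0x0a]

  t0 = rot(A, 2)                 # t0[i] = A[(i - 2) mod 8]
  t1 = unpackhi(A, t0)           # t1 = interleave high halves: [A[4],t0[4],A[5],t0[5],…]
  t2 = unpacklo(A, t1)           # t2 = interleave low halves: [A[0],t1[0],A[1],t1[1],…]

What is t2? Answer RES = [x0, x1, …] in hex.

RES = [0xad, 0x12, 0x77, 0x69, 0x69, 0xa8, 0x51, 0x51]

  t0: 4d 0a ad 77 69 51 12 a8
  t1: 12 69 a8 51 4d 12 0a a8
  t2: ad 12 77 69 69 a8 51 51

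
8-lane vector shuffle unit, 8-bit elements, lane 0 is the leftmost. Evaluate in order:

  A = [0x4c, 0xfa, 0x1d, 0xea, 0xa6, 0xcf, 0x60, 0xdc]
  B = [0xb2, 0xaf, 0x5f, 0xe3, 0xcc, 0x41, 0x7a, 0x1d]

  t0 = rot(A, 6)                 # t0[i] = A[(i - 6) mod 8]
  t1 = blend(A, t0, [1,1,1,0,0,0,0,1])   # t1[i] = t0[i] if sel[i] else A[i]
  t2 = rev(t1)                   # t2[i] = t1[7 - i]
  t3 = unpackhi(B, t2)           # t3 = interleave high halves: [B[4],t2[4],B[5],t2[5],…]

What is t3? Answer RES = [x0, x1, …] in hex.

t0 = [0x1d, 0xea, 0xa6, 0xcf, 0x60, 0xdc, 0x4c, 0xfa]
t1 = [0x1d, 0xea, 0xa6, 0xea, 0xa6, 0xcf, 0x60, 0xfa]
t2 = [0xfa, 0x60, 0xcf, 0xa6, 0xea, 0xa6, 0xea, 0x1d]
t3 = [0xcc, 0xea, 0x41, 0xa6, 0x7a, 0xea, 0x1d, 0x1d]

RES = [ 0xcc  0xea  0x41  0xa6  0x7a  0xea  0x1d  0x1d ]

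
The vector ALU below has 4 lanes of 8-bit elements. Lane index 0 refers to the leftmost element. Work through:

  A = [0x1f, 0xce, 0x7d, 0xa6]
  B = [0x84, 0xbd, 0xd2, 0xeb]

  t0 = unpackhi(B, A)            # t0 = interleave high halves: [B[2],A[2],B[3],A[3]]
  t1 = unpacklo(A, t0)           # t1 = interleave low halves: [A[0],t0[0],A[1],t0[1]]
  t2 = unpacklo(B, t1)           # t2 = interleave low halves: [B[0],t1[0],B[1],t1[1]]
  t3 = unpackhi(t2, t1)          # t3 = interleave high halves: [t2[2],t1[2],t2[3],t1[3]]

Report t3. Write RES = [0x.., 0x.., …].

  t0: d2 7d eb a6
  t1: 1f d2 ce 7d
  t2: 84 1f bd d2
  t3: bd ce d2 7d

RES = [0xbd, 0xce, 0xd2, 0x7d]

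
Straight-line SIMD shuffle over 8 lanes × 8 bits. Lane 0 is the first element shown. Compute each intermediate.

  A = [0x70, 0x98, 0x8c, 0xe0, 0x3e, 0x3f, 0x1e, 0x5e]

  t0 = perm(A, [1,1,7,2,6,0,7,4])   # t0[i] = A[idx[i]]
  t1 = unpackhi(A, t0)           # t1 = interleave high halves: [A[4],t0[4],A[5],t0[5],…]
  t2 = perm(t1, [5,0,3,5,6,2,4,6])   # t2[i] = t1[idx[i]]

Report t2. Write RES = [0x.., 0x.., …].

RES = [0x5e, 0x3e, 0x70, 0x5e, 0x5e, 0x3f, 0x1e, 0x5e]

  t0: 98 98 5e 8c 1e 70 5e 3e
  t1: 3e 1e 3f 70 1e 5e 5e 3e
  t2: 5e 3e 70 5e 5e 3f 1e 5e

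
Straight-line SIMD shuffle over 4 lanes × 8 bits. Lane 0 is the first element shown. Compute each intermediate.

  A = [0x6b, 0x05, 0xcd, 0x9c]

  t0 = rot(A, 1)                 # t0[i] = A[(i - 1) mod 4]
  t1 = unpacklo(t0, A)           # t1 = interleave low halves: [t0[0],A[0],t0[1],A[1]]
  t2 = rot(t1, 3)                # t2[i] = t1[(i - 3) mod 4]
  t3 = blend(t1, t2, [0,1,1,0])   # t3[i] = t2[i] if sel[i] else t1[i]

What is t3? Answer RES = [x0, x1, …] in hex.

→ t0 |9c|6b|05|cd|
→ t1 |9c|6b|6b|05|
→ t2 |6b|6b|05|9c|
→ t3 |9c|6b|05|05|

RES = [0x9c, 0x6b, 0x05, 0x05]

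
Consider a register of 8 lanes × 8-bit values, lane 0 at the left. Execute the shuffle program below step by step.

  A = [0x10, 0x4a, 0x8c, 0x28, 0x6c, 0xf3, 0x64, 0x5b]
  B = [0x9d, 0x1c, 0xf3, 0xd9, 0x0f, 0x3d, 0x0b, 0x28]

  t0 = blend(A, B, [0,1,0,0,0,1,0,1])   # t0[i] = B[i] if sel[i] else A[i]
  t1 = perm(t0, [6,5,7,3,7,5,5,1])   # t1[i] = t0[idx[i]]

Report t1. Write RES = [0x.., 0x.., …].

RES = [0x64, 0x3d, 0x28, 0x28, 0x28, 0x3d, 0x3d, 0x1c]

  t0: 10 1c 8c 28 6c 3d 64 28
  t1: 64 3d 28 28 28 3d 3d 1c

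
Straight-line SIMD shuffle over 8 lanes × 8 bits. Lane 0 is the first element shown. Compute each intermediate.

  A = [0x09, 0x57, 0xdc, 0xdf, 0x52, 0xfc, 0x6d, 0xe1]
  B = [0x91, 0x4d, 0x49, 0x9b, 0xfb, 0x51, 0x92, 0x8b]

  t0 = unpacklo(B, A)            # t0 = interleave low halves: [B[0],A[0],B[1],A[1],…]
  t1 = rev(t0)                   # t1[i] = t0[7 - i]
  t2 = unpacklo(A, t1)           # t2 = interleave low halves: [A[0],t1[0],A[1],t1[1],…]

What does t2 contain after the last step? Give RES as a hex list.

RES = [ 0x09  0xdf  0x57  0x9b  0xdc  0xdc  0xdf  0x49 ]

t0 = [0x91, 0x09, 0x4d, 0x57, 0x49, 0xdc, 0x9b, 0xdf]
t1 = [0xdf, 0x9b, 0xdc, 0x49, 0x57, 0x4d, 0x09, 0x91]
t2 = [0x09, 0xdf, 0x57, 0x9b, 0xdc, 0xdc, 0xdf, 0x49]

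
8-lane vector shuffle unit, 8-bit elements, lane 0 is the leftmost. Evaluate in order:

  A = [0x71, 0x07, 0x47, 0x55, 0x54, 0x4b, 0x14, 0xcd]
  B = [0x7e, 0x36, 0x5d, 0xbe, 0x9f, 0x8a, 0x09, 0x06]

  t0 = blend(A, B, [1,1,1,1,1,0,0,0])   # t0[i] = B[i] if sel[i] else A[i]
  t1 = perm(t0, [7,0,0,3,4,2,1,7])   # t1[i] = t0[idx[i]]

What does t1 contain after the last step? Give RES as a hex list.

RES = [0xcd, 0x7e, 0x7e, 0xbe, 0x9f, 0x5d, 0x36, 0xcd]

→ t0 |7e|36|5d|be|9f|4b|14|cd|
→ t1 |cd|7e|7e|be|9f|5d|36|cd|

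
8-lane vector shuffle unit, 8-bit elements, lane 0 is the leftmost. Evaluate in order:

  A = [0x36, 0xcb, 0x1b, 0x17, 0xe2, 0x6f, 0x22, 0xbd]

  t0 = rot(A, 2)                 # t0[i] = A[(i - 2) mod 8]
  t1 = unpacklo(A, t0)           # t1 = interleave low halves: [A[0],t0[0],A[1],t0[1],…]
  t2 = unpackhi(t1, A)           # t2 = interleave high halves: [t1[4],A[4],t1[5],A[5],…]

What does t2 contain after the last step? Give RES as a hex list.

RES = [0x1b, 0xe2, 0x36, 0x6f, 0x17, 0x22, 0xcb, 0xbd]

  t0: 22 bd 36 cb 1b 17 e2 6f
  t1: 36 22 cb bd 1b 36 17 cb
  t2: 1b e2 36 6f 17 22 cb bd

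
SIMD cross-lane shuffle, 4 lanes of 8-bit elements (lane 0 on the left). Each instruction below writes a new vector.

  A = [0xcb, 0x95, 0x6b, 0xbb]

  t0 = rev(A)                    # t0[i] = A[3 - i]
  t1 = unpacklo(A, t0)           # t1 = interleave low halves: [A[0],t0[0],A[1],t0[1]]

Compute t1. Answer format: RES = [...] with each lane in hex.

→ t0 |bb|6b|95|cb|
→ t1 |cb|bb|95|6b|

RES = [0xcb, 0xbb, 0x95, 0x6b]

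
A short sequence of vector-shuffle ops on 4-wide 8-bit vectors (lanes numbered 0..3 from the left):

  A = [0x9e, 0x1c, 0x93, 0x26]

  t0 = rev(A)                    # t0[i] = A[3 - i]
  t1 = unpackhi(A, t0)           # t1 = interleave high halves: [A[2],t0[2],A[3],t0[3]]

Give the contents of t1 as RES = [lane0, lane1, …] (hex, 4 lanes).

→ t0 |26|93|1c|9e|
→ t1 |93|1c|26|9e|

RES = [ 0x93  0x1c  0x26  0x9e ]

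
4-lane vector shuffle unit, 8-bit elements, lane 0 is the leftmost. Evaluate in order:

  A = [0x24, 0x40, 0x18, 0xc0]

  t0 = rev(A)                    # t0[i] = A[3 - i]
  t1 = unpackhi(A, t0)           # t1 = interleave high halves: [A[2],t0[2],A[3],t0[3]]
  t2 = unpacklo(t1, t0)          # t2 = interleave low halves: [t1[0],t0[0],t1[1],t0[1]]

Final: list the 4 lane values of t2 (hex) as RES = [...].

RES = [0x18, 0xc0, 0x40, 0x18]

t0 = [0xc0, 0x18, 0x40, 0x24]
t1 = [0x18, 0x40, 0xc0, 0x24]
t2 = [0x18, 0xc0, 0x40, 0x18]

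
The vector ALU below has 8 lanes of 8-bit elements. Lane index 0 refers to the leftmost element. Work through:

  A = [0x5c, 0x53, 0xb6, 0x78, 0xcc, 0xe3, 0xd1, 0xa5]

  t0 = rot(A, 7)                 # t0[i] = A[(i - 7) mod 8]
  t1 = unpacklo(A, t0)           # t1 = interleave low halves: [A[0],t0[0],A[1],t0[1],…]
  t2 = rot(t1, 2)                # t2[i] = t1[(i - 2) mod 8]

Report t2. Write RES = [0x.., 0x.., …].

RES = [0x78, 0xcc, 0x5c, 0x53, 0x53, 0xb6, 0xb6, 0x78]

→ t0 |53|b6|78|cc|e3|d1|a5|5c|
→ t1 |5c|53|53|b6|b6|78|78|cc|
→ t2 |78|cc|5c|53|53|b6|b6|78|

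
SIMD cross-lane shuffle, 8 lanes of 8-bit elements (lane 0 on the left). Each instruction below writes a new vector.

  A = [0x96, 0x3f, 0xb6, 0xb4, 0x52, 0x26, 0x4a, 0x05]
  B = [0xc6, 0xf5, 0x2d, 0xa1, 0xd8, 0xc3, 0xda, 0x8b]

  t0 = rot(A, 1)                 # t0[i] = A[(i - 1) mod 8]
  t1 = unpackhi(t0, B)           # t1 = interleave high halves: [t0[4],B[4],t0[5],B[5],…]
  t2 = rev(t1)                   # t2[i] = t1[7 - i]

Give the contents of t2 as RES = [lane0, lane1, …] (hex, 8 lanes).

RES = [0x8b, 0x4a, 0xda, 0x26, 0xc3, 0x52, 0xd8, 0xb4]

  t0: 05 96 3f b6 b4 52 26 4a
  t1: b4 d8 52 c3 26 da 4a 8b
  t2: 8b 4a da 26 c3 52 d8 b4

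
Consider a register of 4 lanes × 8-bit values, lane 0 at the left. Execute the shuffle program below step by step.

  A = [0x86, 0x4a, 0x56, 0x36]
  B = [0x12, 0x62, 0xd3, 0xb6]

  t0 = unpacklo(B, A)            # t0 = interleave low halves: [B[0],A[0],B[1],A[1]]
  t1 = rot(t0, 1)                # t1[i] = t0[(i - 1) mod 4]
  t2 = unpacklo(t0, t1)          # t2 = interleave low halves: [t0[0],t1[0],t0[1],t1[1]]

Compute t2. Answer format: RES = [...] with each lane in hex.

RES = [0x12, 0x4a, 0x86, 0x12]

t0 = [0x12, 0x86, 0x62, 0x4a]
t1 = [0x4a, 0x12, 0x86, 0x62]
t2 = [0x12, 0x4a, 0x86, 0x12]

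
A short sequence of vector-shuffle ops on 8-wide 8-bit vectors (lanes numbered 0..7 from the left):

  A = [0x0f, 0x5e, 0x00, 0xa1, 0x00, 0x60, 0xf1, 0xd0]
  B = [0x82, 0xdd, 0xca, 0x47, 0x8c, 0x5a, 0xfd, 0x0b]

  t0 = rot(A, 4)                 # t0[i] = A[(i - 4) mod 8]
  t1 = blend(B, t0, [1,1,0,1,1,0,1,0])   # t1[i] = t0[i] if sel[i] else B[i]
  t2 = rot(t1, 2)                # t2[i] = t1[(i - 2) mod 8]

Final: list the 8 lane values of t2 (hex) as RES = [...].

t0 = [0x00, 0x60, 0xf1, 0xd0, 0x0f, 0x5e, 0x00, 0xa1]
t1 = [0x00, 0x60, 0xca, 0xd0, 0x0f, 0x5a, 0x00, 0x0b]
t2 = [0x00, 0x0b, 0x00, 0x60, 0xca, 0xd0, 0x0f, 0x5a]

RES = [ 0x00  0x0b  0x00  0x60  0xca  0xd0  0x0f  0x5a ]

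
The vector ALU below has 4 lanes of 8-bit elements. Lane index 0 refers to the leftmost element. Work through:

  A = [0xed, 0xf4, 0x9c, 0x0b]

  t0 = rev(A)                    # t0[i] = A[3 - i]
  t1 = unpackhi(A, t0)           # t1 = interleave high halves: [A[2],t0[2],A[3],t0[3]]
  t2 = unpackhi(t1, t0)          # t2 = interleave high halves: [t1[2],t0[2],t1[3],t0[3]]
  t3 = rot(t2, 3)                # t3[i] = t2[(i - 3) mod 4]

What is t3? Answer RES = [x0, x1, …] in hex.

RES = [ 0xf4  0xed  0xed  0x0b ]

  t0: 0b 9c f4 ed
  t1: 9c f4 0b ed
  t2: 0b f4 ed ed
  t3: f4 ed ed 0b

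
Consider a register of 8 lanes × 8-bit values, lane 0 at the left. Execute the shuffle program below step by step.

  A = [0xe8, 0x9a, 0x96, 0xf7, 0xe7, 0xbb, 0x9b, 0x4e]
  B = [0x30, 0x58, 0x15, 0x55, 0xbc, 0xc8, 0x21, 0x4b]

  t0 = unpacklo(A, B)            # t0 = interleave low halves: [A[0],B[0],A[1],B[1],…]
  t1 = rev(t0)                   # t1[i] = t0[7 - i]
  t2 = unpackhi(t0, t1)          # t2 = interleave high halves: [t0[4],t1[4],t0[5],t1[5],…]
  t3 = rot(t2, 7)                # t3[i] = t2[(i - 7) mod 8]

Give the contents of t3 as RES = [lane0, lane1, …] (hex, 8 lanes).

RES = [0x58, 0x15, 0x9a, 0xf7, 0x30, 0x55, 0xe8, 0x96]

t0 = [0xe8, 0x30, 0x9a, 0x58, 0x96, 0x15, 0xf7, 0x55]
t1 = [0x55, 0xf7, 0x15, 0x96, 0x58, 0x9a, 0x30, 0xe8]
t2 = [0x96, 0x58, 0x15, 0x9a, 0xf7, 0x30, 0x55, 0xe8]
t3 = [0x58, 0x15, 0x9a, 0xf7, 0x30, 0x55, 0xe8, 0x96]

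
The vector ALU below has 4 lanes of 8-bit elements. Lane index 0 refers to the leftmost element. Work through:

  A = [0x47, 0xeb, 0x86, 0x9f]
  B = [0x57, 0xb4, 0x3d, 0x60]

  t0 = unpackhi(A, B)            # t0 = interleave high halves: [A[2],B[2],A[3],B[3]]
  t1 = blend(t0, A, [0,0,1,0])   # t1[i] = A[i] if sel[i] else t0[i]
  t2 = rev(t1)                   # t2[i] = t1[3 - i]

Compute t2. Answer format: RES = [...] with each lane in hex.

t0 = [0x86, 0x3d, 0x9f, 0x60]
t1 = [0x86, 0x3d, 0x86, 0x60]
t2 = [0x60, 0x86, 0x3d, 0x86]

RES = [0x60, 0x86, 0x3d, 0x86]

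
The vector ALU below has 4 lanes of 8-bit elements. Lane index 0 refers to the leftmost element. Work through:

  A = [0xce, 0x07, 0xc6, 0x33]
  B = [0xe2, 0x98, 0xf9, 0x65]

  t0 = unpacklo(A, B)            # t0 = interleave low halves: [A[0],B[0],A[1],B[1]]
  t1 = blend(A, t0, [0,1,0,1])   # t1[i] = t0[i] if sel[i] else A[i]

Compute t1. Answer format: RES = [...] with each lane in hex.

RES = [ 0xce  0xe2  0xc6  0x98 ]

→ t0 |ce|e2|07|98|
→ t1 |ce|e2|c6|98|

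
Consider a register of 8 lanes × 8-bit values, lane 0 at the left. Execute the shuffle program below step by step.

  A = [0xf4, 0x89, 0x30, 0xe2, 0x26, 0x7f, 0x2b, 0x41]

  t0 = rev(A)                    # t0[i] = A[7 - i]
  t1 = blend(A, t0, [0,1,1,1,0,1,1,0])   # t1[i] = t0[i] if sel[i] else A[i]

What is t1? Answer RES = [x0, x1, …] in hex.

RES = [ 0xf4  0x2b  0x7f  0x26  0x26  0x30  0x89  0x41 ]

→ t0 |41|2b|7f|26|e2|30|89|f4|
→ t1 |f4|2b|7f|26|26|30|89|41|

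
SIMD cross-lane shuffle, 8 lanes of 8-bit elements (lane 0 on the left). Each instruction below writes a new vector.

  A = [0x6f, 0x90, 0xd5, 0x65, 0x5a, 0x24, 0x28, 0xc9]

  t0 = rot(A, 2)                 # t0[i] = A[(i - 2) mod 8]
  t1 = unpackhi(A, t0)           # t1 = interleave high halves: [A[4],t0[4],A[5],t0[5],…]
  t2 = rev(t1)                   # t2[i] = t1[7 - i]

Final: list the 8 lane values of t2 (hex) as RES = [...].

RES = [ 0x24  0xc9  0x5a  0x28  0x65  0x24  0xd5  0x5a ]

t0 = [0x28, 0xc9, 0x6f, 0x90, 0xd5, 0x65, 0x5a, 0x24]
t1 = [0x5a, 0xd5, 0x24, 0x65, 0x28, 0x5a, 0xc9, 0x24]
t2 = [0x24, 0xc9, 0x5a, 0x28, 0x65, 0x24, 0xd5, 0x5a]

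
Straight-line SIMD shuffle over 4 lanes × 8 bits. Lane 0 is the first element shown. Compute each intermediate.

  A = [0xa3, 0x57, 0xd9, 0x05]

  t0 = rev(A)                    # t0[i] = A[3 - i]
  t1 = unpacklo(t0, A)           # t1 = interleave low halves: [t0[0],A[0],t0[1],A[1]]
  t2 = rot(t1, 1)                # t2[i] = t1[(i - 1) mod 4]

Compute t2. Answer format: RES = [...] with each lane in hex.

RES = [ 0x57  0x05  0xa3  0xd9 ]

→ t0 |05|d9|57|a3|
→ t1 |05|a3|d9|57|
→ t2 |57|05|a3|d9|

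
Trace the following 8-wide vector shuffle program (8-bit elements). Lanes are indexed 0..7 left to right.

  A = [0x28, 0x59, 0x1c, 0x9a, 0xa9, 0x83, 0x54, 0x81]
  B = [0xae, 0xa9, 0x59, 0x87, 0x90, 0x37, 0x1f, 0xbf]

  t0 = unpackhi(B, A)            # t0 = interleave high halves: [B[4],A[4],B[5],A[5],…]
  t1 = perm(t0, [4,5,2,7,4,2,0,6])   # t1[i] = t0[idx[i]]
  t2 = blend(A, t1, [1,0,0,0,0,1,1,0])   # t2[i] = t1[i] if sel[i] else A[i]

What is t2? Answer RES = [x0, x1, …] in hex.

RES = [ 0x1f  0x59  0x1c  0x9a  0xa9  0x37  0x90  0x81 ]

  t0: 90 a9 37 83 1f 54 bf 81
  t1: 1f 54 37 81 1f 37 90 bf
  t2: 1f 59 1c 9a a9 37 90 81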